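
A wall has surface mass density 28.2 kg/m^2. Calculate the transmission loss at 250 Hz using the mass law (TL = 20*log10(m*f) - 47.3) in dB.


Given values:
  m = 28.2 kg/m^2, f = 250 Hz
Formula: TL = 20 * log10(m * f) - 47.3
Compute m * f = 28.2 * 250 = 7050.0
Compute log10(7050.0) = 3.848189
Compute 20 * 3.848189 = 76.9638
TL = 76.9638 - 47.3 = 29.66

29.66 dB


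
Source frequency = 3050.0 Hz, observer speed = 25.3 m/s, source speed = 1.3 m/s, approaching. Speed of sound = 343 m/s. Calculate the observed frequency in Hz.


Given values:
  f_s = 3050.0 Hz, v_o = 25.3 m/s, v_s = 1.3 m/s
  Direction: approaching
Formula: f_o = f_s * (c + v_o) / (c - v_s)
Numerator: c + v_o = 343 + 25.3 = 368.3
Denominator: c - v_s = 343 - 1.3 = 341.7
f_o = 3050.0 * 368.3 / 341.7 = 3287.43

3287.43 Hz


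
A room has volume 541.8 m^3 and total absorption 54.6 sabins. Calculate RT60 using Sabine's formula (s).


Given values:
  V = 541.8 m^3
  A = 54.6 sabins
Formula: RT60 = 0.161 * V / A
Numerator: 0.161 * 541.8 = 87.2298
RT60 = 87.2298 / 54.6 = 1.598

1.598 s


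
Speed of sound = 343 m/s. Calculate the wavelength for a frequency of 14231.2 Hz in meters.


Given values:
  c = 343 m/s, f = 14231.2 Hz
Formula: lambda = c / f
lambda = 343 / 14231.2
lambda = 0.0241

0.0241 m


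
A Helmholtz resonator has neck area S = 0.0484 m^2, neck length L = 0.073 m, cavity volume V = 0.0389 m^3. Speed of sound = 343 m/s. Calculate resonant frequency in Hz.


Given values:
  S = 0.0484 m^2, L = 0.073 m, V = 0.0389 m^3, c = 343 m/s
Formula: f = (c / (2*pi)) * sqrt(S / (V * L))
Compute V * L = 0.0389 * 0.073 = 0.0028397
Compute S / (V * L) = 0.0484 / 0.0028397 = 17.0441
Compute sqrt(17.0441) = 4.12845
Compute c / (2*pi) = 343 / 6.283185 = 54.590148
f = 54.590148 * 4.12845 = 225.37

225.37 Hz


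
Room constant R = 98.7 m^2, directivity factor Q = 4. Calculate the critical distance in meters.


Given values:
  R = 98.7 m^2, Q = 4
Formula: d_c = 0.141 * sqrt(Q * R)
Compute Q * R = 4 * 98.7 = 394.8
Compute sqrt(394.8) = 19.8696
d_c = 0.141 * 19.8696 = 2.802

2.802 m


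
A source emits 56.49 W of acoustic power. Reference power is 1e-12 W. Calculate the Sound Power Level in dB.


Given values:
  W = 56.49 W
  W_ref = 1e-12 W
Formula: SWL = 10 * log10(W / W_ref)
Compute ratio: W / W_ref = 56490000000000
Compute log10: log10(56490000000000) = 13.751972
Multiply: SWL = 10 * 13.751972 = 137.52

137.52 dB


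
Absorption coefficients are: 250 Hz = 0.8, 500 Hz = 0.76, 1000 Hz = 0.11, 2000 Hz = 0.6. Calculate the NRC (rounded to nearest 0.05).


Given values:
  a_250 = 0.8, a_500 = 0.76
  a_1000 = 0.11, a_2000 = 0.6
Formula: NRC = (a250 + a500 + a1000 + a2000) / 4
Sum = 0.8 + 0.76 + 0.11 + 0.6 = 2.27
NRC = 2.27 / 4 = 0.5675
Rounded to nearest 0.05: 0.55

0.55


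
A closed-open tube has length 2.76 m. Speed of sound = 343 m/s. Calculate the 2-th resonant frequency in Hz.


Given values:
  Tube type: closed-open, L = 2.76 m, c = 343 m/s, n = 2
Formula: f_n = (2n - 1) * c / (4 * L)
Compute 2n - 1 = 2*2 - 1 = 3
Compute 4 * L = 4 * 2.76 = 11.04
f = 3 * 343 / 11.04
f = 93.21

93.21 Hz


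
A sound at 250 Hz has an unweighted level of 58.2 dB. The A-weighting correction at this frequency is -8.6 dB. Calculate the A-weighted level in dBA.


Given values:
  SPL = 58.2 dB
  A-weighting at 250 Hz = -8.6 dB
Formula: L_A = SPL + A_weight
L_A = 58.2 + (-8.6)
L_A = 49.6

49.6 dBA


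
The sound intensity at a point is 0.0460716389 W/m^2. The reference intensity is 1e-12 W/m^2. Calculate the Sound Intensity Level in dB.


Given values:
  I = 0.0460716389 W/m^2
  I_ref = 1e-12 W/m^2
Formula: SIL = 10 * log10(I / I_ref)
Compute ratio: I / I_ref = 46071638900
Compute log10: log10(46071638900) = 10.663434
Multiply: SIL = 10 * 10.663434 = 106.63

106.63 dB


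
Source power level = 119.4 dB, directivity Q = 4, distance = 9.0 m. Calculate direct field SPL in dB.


Given values:
  Lw = 119.4 dB, Q = 4, r = 9.0 m
Formula: SPL = Lw + 10 * log10(Q / (4 * pi * r^2))
Compute 4 * pi * r^2 = 4 * pi * 9.0^2 = 1017.876
Compute Q / denom = 4 / 1017.876 = 0.00392975
Compute 10 * log10(0.00392975) = -24.0564
SPL = 119.4 + (-24.0564) = 95.34

95.34 dB


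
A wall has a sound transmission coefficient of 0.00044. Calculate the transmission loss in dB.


Given values:
  tau = 0.00044
Formula: TL = 10 * log10(1 / tau)
Compute 1 / tau = 1 / 0.00044 = 2272.7273
Compute log10(2272.7273) = 3.356547
TL = 10 * 3.356547 = 33.57

33.57 dB


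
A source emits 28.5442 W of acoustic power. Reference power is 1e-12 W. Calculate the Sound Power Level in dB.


Given values:
  W = 28.5442 W
  W_ref = 1e-12 W
Formula: SWL = 10 * log10(W / W_ref)
Compute ratio: W / W_ref = 28544200000000
Compute log10: log10(28544200000000) = 13.455518
Multiply: SWL = 10 * 13.455518 = 134.56

134.56 dB


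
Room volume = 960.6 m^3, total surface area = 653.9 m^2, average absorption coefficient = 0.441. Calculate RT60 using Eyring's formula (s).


Given values:
  V = 960.6 m^3, S = 653.9 m^2, alpha = 0.441
Formula: RT60 = 0.161 * V / (-S * ln(1 - alpha))
Compute ln(1 - 0.441) = ln(0.559) = -0.581606
Denominator: -653.9 * -0.581606 = 380.3122
Numerator: 0.161 * 960.6 = 154.6566
RT60 = 154.6566 / 380.3122 = 0.407

0.407 s


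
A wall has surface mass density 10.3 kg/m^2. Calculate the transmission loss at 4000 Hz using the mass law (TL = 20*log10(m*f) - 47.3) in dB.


Given values:
  m = 10.3 kg/m^2, f = 4000 Hz
Formula: TL = 20 * log10(m * f) - 47.3
Compute m * f = 10.3 * 4000 = 41200.0
Compute log10(41200.0) = 4.614897
Compute 20 * 4.614897 = 92.2979
TL = 92.2979 - 47.3 = 45.0

45.0 dB


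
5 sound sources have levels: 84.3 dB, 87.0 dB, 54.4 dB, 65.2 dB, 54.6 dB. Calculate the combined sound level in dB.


Formula: L_total = 10 * log10( sum(10^(Li/10)) )
  Source 1: 10^(84.3/10) = 269153480.3927
  Source 2: 10^(87.0/10) = 501187233.6273
  Source 3: 10^(54.4/10) = 275422.8703
  Source 4: 10^(65.2/10) = 3311311.2148
  Source 5: 10^(54.6/10) = 288403.1503
Sum of linear values = 774215851.2554
L_total = 10 * log10(774215851.2554) = 88.89

88.89 dB


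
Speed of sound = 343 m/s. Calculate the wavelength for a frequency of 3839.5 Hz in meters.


Given values:
  c = 343 m/s, f = 3839.5 Hz
Formula: lambda = c / f
lambda = 343 / 3839.5
lambda = 0.0893

0.0893 m


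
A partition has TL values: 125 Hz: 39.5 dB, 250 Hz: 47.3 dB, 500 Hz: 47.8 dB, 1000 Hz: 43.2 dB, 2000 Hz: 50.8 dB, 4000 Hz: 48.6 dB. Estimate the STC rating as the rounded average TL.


Given TL values at each frequency:
  125 Hz: 39.5 dB
  250 Hz: 47.3 dB
  500 Hz: 47.8 dB
  1000 Hz: 43.2 dB
  2000 Hz: 50.8 dB
  4000 Hz: 48.6 dB
Formula: STC ~ round(average of TL values)
Sum = 39.5 + 47.3 + 47.8 + 43.2 + 50.8 + 48.6 = 277.2
Average = 277.2 / 6 = 46.2
Rounded: 46

46


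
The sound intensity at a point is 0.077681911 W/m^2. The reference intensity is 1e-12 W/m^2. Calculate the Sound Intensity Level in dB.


Given values:
  I = 0.077681911 W/m^2
  I_ref = 1e-12 W/m^2
Formula: SIL = 10 * log10(I / I_ref)
Compute ratio: I / I_ref = 77681911000
Compute log10: log10(77681911000) = 10.89032
Multiply: SIL = 10 * 10.89032 = 108.9

108.9 dB


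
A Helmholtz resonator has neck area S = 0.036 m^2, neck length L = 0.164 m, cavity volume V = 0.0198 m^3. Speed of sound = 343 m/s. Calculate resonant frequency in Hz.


Given values:
  S = 0.036 m^2, L = 0.164 m, V = 0.0198 m^3, c = 343 m/s
Formula: f = (c / (2*pi)) * sqrt(S / (V * L))
Compute V * L = 0.0198 * 0.164 = 0.0032472
Compute S / (V * L) = 0.036 / 0.0032472 = 11.0865
Compute sqrt(11.0865) = 3.32964
Compute c / (2*pi) = 343 / 6.283185 = 54.590148
f = 54.590148 * 3.32964 = 181.77

181.77 Hz


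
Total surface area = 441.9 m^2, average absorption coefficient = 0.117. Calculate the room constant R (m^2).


Given values:
  S = 441.9 m^2, alpha = 0.117
Formula: R = S * alpha / (1 - alpha)
Numerator: 441.9 * 0.117 = 51.7023
Denominator: 1 - 0.117 = 0.883
R = 51.7023 / 0.883 = 58.55

58.55 m^2


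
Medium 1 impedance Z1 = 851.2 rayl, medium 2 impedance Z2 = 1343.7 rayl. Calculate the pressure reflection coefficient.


Given values:
  Z1 = 851.2 rayl, Z2 = 1343.7 rayl
Formula: R = (Z2 - Z1) / (Z2 + Z1)
Numerator: Z2 - Z1 = 1343.7 - 851.2 = 492.5
Denominator: Z2 + Z1 = 1343.7 + 851.2 = 2194.9
R = 492.5 / 2194.9 = 0.2244

0.2244


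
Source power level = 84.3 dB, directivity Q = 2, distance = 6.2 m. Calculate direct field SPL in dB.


Given values:
  Lw = 84.3 dB, Q = 2, r = 6.2 m
Formula: SPL = Lw + 10 * log10(Q / (4 * pi * r^2))
Compute 4 * pi * r^2 = 4 * pi * 6.2^2 = 483.0513
Compute Q / denom = 2 / 483.0513 = 0.00414035
Compute 10 * log10(0.00414035) = -23.8296
SPL = 84.3 + (-23.8296) = 60.47

60.47 dB


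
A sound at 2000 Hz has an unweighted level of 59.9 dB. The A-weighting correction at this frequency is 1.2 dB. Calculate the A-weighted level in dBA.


Given values:
  SPL = 59.9 dB
  A-weighting at 2000 Hz = 1.2 dB
Formula: L_A = SPL + A_weight
L_A = 59.9 + (1.2)
L_A = 61.1

61.1 dBA


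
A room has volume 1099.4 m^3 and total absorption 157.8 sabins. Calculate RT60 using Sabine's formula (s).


Given values:
  V = 1099.4 m^3
  A = 157.8 sabins
Formula: RT60 = 0.161 * V / A
Numerator: 0.161 * 1099.4 = 177.0034
RT60 = 177.0034 / 157.8 = 1.122

1.122 s


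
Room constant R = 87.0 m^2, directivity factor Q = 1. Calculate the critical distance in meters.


Given values:
  R = 87.0 m^2, Q = 1
Formula: d_c = 0.141 * sqrt(Q * R)
Compute Q * R = 1 * 87.0 = 87.0
Compute sqrt(87.0) = 9.3274
d_c = 0.141 * 9.3274 = 1.315

1.315 m


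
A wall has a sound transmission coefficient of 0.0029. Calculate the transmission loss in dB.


Given values:
  tau = 0.0029
Formula: TL = 10 * log10(1 / tau)
Compute 1 / tau = 1 / 0.0029 = 344.8276
Compute log10(344.8276) = 2.537602
TL = 10 * 2.537602 = 25.38

25.38 dB


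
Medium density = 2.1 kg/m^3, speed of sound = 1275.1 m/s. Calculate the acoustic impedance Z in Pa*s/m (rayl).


Given values:
  rho = 2.1 kg/m^3
  c = 1275.1 m/s
Formula: Z = rho * c
Z = 2.1 * 1275.1
Z = 2677.71

2677.71 rayl


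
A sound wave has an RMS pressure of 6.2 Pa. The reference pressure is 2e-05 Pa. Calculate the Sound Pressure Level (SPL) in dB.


Given values:
  p = 6.2 Pa
  p_ref = 2e-05 Pa
Formula: SPL = 20 * log10(p / p_ref)
Compute ratio: p / p_ref = 6.2 / 2e-05 = 310000
Compute log10: log10(310000) = 5.491362
Multiply: SPL = 20 * 5.491362 = 109.83

109.83 dB


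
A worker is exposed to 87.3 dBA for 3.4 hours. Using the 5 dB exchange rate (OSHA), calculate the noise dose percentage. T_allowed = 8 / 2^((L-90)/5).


Given values:
  L = 87.3 dBA, T = 3.4 hours
Formula: T_allowed = 8 / 2^((L - 90) / 5)
Compute exponent: (87.3 - 90) / 5 = -0.54
Compute 2^(-0.54) = 0.687771
T_allowed = 8 / 0.687771 = 11.631779 hours
Dose = (T / T_allowed) * 100
Dose = (3.4 / 11.631779) * 100 = 29.23

29.23 %


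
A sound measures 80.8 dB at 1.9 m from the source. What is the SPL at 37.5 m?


Given values:
  SPL1 = 80.8 dB, r1 = 1.9 m, r2 = 37.5 m
Formula: SPL2 = SPL1 - 20 * log10(r2 / r1)
Compute ratio: r2 / r1 = 37.5 / 1.9 = 19.7368
Compute log10: log10(19.7368) = 1.295277
Compute drop: 20 * 1.295277 = 25.9055
SPL2 = 80.8 - 25.9055 = 54.89

54.89 dB


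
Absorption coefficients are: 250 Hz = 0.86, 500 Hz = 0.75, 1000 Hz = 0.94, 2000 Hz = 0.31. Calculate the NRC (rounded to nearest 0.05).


Given values:
  a_250 = 0.86, a_500 = 0.75
  a_1000 = 0.94, a_2000 = 0.31
Formula: NRC = (a250 + a500 + a1000 + a2000) / 4
Sum = 0.86 + 0.75 + 0.94 + 0.31 = 2.86
NRC = 2.86 / 4 = 0.715
Rounded to nearest 0.05: 0.7

0.7


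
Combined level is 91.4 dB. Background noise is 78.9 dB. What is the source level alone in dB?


Given values:
  L_total = 91.4 dB, L_bg = 78.9 dB
Formula: L_source = 10 * log10(10^(L_total/10) - 10^(L_bg/10))
Convert to linear:
  10^(91.4/10) = 1380384264.6029
  10^(78.9/10) = 77624711.6629
Difference: 1380384264.6029 - 77624711.6629 = 1302759552.94
L_source = 10 * log10(1302759552.94) = 91.15

91.15 dB


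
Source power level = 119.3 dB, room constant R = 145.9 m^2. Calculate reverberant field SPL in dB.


Given values:
  Lw = 119.3 dB, R = 145.9 m^2
Formula: SPL = Lw + 10 * log10(4 / R)
Compute 4 / R = 4 / 145.9 = 0.027416
Compute 10 * log10(0.027416) = -15.62
SPL = 119.3 + (-15.62) = 103.68

103.68 dB


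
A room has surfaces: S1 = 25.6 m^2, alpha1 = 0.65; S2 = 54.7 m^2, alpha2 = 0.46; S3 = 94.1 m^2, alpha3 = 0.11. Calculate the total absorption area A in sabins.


Given surfaces:
  Surface 1: 25.6 * 0.65 = 16.64
  Surface 2: 54.7 * 0.46 = 25.162
  Surface 3: 94.1 * 0.11 = 10.351
Formula: A = sum(Si * alpha_i)
A = 16.64 + 25.162 + 10.351
A = 52.15

52.15 sabins


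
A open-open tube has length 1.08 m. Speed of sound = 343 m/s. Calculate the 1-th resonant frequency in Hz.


Given values:
  Tube type: open-open, L = 1.08 m, c = 343 m/s, n = 1
Formula: f_n = n * c / (2 * L)
Compute 2 * L = 2 * 1.08 = 2.16
f = 1 * 343 / 2.16
f = 158.8

158.8 Hz


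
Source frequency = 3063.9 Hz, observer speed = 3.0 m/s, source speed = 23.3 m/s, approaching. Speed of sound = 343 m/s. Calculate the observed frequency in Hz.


Given values:
  f_s = 3063.9 Hz, v_o = 3.0 m/s, v_s = 23.3 m/s
  Direction: approaching
Formula: f_o = f_s * (c + v_o) / (c - v_s)
Numerator: c + v_o = 343 + 3.0 = 346.0
Denominator: c - v_s = 343 - 23.3 = 319.7
f_o = 3063.9 * 346.0 / 319.7 = 3315.95

3315.95 Hz


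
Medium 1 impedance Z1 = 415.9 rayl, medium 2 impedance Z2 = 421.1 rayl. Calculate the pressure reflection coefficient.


Given values:
  Z1 = 415.9 rayl, Z2 = 421.1 rayl
Formula: R = (Z2 - Z1) / (Z2 + Z1)
Numerator: Z2 - Z1 = 421.1 - 415.9 = 5.2
Denominator: Z2 + Z1 = 421.1 + 415.9 = 837.0
R = 5.2 / 837.0 = 0.0062

0.0062


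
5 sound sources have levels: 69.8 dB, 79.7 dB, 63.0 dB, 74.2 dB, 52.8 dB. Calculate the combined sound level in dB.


Formula: L_total = 10 * log10( sum(10^(Li/10)) )
  Source 1: 10^(69.8/10) = 9549925.8602
  Source 2: 10^(79.7/10) = 93325430.0797
  Source 3: 10^(63.0/10) = 1995262.315
  Source 4: 10^(74.2/10) = 26302679.919
  Source 5: 10^(52.8/10) = 190546.0718
Sum of linear values = 131363844.2457
L_total = 10 * log10(131363844.2457) = 81.18

81.18 dB


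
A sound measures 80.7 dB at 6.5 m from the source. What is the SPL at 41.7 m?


Given values:
  SPL1 = 80.7 dB, r1 = 6.5 m, r2 = 41.7 m
Formula: SPL2 = SPL1 - 20 * log10(r2 / r1)
Compute ratio: r2 / r1 = 41.7 / 6.5 = 6.4154
Compute log10: log10(6.4154) = 0.807224
Compute drop: 20 * 0.807224 = 16.1445
SPL2 = 80.7 - 16.1445 = 64.56

64.56 dB


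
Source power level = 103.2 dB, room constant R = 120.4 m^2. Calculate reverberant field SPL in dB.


Given values:
  Lw = 103.2 dB, R = 120.4 m^2
Formula: SPL = Lw + 10 * log10(4 / R)
Compute 4 / R = 4 / 120.4 = 0.033223
Compute 10 * log10(0.033223) = -14.7856
SPL = 103.2 + (-14.7856) = 88.41

88.41 dB


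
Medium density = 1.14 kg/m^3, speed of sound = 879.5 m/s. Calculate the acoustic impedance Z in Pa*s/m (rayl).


Given values:
  rho = 1.14 kg/m^3
  c = 879.5 m/s
Formula: Z = rho * c
Z = 1.14 * 879.5
Z = 1002.63

1002.63 rayl


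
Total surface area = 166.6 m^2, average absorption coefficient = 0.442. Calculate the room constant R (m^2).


Given values:
  S = 166.6 m^2, alpha = 0.442
Formula: R = S * alpha / (1 - alpha)
Numerator: 166.6 * 0.442 = 73.6372
Denominator: 1 - 0.442 = 0.558
R = 73.6372 / 0.558 = 131.97

131.97 m^2


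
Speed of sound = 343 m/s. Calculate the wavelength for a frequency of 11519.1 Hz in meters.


Given values:
  c = 343 m/s, f = 11519.1 Hz
Formula: lambda = c / f
lambda = 343 / 11519.1
lambda = 0.0298

0.0298 m


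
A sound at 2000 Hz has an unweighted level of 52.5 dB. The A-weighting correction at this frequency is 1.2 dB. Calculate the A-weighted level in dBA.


Given values:
  SPL = 52.5 dB
  A-weighting at 2000 Hz = 1.2 dB
Formula: L_A = SPL + A_weight
L_A = 52.5 + (1.2)
L_A = 53.7

53.7 dBA


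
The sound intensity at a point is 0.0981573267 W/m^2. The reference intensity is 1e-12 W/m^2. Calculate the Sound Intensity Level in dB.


Given values:
  I = 0.0981573267 W/m^2
  I_ref = 1e-12 W/m^2
Formula: SIL = 10 * log10(I / I_ref)
Compute ratio: I / I_ref = 98157326700
Compute log10: log10(98157326700) = 10.991923
Multiply: SIL = 10 * 10.991923 = 109.92

109.92 dB


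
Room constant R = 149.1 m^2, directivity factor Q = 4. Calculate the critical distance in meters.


Given values:
  R = 149.1 m^2, Q = 4
Formula: d_c = 0.141 * sqrt(Q * R)
Compute Q * R = 4 * 149.1 = 596.4
Compute sqrt(596.4) = 24.4213
d_c = 0.141 * 24.4213 = 3.443

3.443 m


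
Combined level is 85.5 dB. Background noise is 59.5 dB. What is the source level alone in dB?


Given values:
  L_total = 85.5 dB, L_bg = 59.5 dB
Formula: L_source = 10 * log10(10^(L_total/10) - 10^(L_bg/10))
Convert to linear:
  10^(85.5/10) = 354813389.2336
  10^(59.5/10) = 891250.9381
Difference: 354813389.2336 - 891250.9381 = 353922138.2955
L_source = 10 * log10(353922138.2955) = 85.49

85.49 dB


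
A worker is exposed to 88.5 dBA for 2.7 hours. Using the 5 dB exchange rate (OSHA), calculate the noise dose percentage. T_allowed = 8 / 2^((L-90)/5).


Given values:
  L = 88.5 dBA, T = 2.7 hours
Formula: T_allowed = 8 / 2^((L - 90) / 5)
Compute exponent: (88.5 - 90) / 5 = -0.3
Compute 2^(-0.3) = 0.812252
T_allowed = 8 / 0.812252 = 9.84916 hours
Dose = (T / T_allowed) * 100
Dose = (2.7 / 9.84916) * 100 = 27.41

27.41 %


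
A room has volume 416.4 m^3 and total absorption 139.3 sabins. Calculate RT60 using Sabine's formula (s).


Given values:
  V = 416.4 m^3
  A = 139.3 sabins
Formula: RT60 = 0.161 * V / A
Numerator: 0.161 * 416.4 = 67.0404
RT60 = 67.0404 / 139.3 = 0.481

0.481 s


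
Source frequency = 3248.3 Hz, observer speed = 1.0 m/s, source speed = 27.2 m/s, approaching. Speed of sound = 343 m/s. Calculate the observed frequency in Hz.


Given values:
  f_s = 3248.3 Hz, v_o = 1.0 m/s, v_s = 27.2 m/s
  Direction: approaching
Formula: f_o = f_s * (c + v_o) / (c - v_s)
Numerator: c + v_o = 343 + 1.0 = 344.0
Denominator: c - v_s = 343 - 27.2 = 315.8
f_o = 3248.3 * 344.0 / 315.8 = 3538.36

3538.36 Hz


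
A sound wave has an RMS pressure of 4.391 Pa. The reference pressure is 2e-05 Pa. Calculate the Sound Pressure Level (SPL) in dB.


Given values:
  p = 4.391 Pa
  p_ref = 2e-05 Pa
Formula: SPL = 20 * log10(p / p_ref)
Compute ratio: p / p_ref = 4.391 / 2e-05 = 219550
Compute log10: log10(219550) = 5.341533
Multiply: SPL = 20 * 5.341533 = 106.83

106.83 dB


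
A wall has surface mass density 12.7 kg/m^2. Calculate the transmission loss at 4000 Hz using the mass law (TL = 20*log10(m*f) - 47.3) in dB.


Given values:
  m = 12.7 kg/m^2, f = 4000 Hz
Formula: TL = 20 * log10(m * f) - 47.3
Compute m * f = 12.7 * 4000 = 50800.0
Compute log10(50800.0) = 4.705864
Compute 20 * 4.705864 = 94.1173
TL = 94.1173 - 47.3 = 46.82

46.82 dB


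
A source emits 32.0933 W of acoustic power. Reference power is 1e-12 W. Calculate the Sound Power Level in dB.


Given values:
  W = 32.0933 W
  W_ref = 1e-12 W
Formula: SWL = 10 * log10(W / W_ref)
Compute ratio: W / W_ref = 32093300000000
Compute log10: log10(32093300000000) = 13.506414
Multiply: SWL = 10 * 13.506414 = 135.06

135.06 dB


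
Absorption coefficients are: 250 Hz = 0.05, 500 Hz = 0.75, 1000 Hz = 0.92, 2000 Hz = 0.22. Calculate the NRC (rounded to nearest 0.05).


Given values:
  a_250 = 0.05, a_500 = 0.75
  a_1000 = 0.92, a_2000 = 0.22
Formula: NRC = (a250 + a500 + a1000 + a2000) / 4
Sum = 0.05 + 0.75 + 0.92 + 0.22 = 1.94
NRC = 1.94 / 4 = 0.485
Rounded to nearest 0.05: 0.5

0.5


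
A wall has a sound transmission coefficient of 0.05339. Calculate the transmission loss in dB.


Given values:
  tau = 0.05339
Formula: TL = 10 * log10(1 / tau)
Compute 1 / tau = 1 / 0.05339 = 18.7301
Compute log10(18.7301) = 1.27254
TL = 10 * 1.27254 = 12.73

12.73 dB


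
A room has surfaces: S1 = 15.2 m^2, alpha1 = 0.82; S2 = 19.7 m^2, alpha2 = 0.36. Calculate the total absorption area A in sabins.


Given surfaces:
  Surface 1: 15.2 * 0.82 = 12.464
  Surface 2: 19.7 * 0.36 = 7.092
Formula: A = sum(Si * alpha_i)
A = 12.464 + 7.092
A = 19.56

19.56 sabins


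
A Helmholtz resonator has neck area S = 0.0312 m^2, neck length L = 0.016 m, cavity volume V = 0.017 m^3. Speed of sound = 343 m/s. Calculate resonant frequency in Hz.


Given values:
  S = 0.0312 m^2, L = 0.016 m, V = 0.017 m^3, c = 343 m/s
Formula: f = (c / (2*pi)) * sqrt(S / (V * L))
Compute V * L = 0.017 * 0.016 = 0.000272
Compute S / (V * L) = 0.0312 / 0.000272 = 114.7059
Compute sqrt(114.7059) = 10.710084
Compute c / (2*pi) = 343 / 6.283185 = 54.590148
f = 54.590148 * 10.710084 = 584.67

584.67 Hz


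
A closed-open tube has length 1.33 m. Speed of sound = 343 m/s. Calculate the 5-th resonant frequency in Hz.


Given values:
  Tube type: closed-open, L = 1.33 m, c = 343 m/s, n = 5
Formula: f_n = (2n - 1) * c / (4 * L)
Compute 2n - 1 = 2*5 - 1 = 9
Compute 4 * L = 4 * 1.33 = 5.32
f = 9 * 343 / 5.32
f = 580.26

580.26 Hz


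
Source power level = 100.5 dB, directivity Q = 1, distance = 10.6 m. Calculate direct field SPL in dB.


Given values:
  Lw = 100.5 dB, Q = 1, r = 10.6 m
Formula: SPL = Lw + 10 * log10(Q / (4 * pi * r^2))
Compute 4 * pi * r^2 = 4 * pi * 10.6^2 = 1411.9574
Compute Q / denom = 1 / 1411.9574 = 0.00070824
Compute 10 * log10(0.00070824) = -31.4982
SPL = 100.5 + (-31.4982) = 69.0

69.0 dB


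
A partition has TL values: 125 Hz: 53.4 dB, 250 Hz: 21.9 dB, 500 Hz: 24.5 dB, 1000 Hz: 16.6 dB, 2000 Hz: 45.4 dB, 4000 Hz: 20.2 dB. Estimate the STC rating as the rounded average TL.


Given TL values at each frequency:
  125 Hz: 53.4 dB
  250 Hz: 21.9 dB
  500 Hz: 24.5 dB
  1000 Hz: 16.6 dB
  2000 Hz: 45.4 dB
  4000 Hz: 20.2 dB
Formula: STC ~ round(average of TL values)
Sum = 53.4 + 21.9 + 24.5 + 16.6 + 45.4 + 20.2 = 182.0
Average = 182.0 / 6 = 30.33
Rounded: 30

30


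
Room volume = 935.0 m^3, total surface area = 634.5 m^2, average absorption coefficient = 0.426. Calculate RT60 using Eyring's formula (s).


Given values:
  V = 935.0 m^3, S = 634.5 m^2, alpha = 0.426
Formula: RT60 = 0.161 * V / (-S * ln(1 - alpha))
Compute ln(1 - 0.426) = ln(0.574) = -0.555126
Denominator: -634.5 * -0.555126 = 352.2274
Numerator: 0.161 * 935.0 = 150.535
RT60 = 150.535 / 352.2274 = 0.427

0.427 s


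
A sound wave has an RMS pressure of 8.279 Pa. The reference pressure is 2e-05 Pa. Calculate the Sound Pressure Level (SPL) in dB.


Given values:
  p = 8.279 Pa
  p_ref = 2e-05 Pa
Formula: SPL = 20 * log10(p / p_ref)
Compute ratio: p / p_ref = 8.279 / 2e-05 = 413950
Compute log10: log10(413950) = 5.616948
Multiply: SPL = 20 * 5.616948 = 112.34

112.34 dB


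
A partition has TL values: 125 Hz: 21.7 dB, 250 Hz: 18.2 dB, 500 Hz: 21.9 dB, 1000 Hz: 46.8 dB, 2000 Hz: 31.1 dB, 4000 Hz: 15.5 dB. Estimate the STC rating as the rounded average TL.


Given TL values at each frequency:
  125 Hz: 21.7 dB
  250 Hz: 18.2 dB
  500 Hz: 21.9 dB
  1000 Hz: 46.8 dB
  2000 Hz: 31.1 dB
  4000 Hz: 15.5 dB
Formula: STC ~ round(average of TL values)
Sum = 21.7 + 18.2 + 21.9 + 46.8 + 31.1 + 15.5 = 155.2
Average = 155.2 / 6 = 25.87
Rounded: 26

26


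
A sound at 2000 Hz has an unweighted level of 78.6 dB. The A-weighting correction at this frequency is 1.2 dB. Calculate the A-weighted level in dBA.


Given values:
  SPL = 78.6 dB
  A-weighting at 2000 Hz = 1.2 dB
Formula: L_A = SPL + A_weight
L_A = 78.6 + (1.2)
L_A = 79.8

79.8 dBA


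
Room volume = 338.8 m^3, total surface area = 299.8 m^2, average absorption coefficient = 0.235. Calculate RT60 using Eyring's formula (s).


Given values:
  V = 338.8 m^3, S = 299.8 m^2, alpha = 0.235
Formula: RT60 = 0.161 * V / (-S * ln(1 - alpha))
Compute ln(1 - 0.235) = ln(0.765) = -0.267879
Denominator: -299.8 * -0.267879 = 80.3101
Numerator: 0.161 * 338.8 = 54.5468
RT60 = 54.5468 / 80.3101 = 0.679

0.679 s


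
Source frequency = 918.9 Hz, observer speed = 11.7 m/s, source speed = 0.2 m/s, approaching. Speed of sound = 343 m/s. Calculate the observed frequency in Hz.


Given values:
  f_s = 918.9 Hz, v_o = 11.7 m/s, v_s = 0.2 m/s
  Direction: approaching
Formula: f_o = f_s * (c + v_o) / (c - v_s)
Numerator: c + v_o = 343 + 11.7 = 354.7
Denominator: c - v_s = 343 - 0.2 = 342.8
f_o = 918.9 * 354.7 / 342.8 = 950.8

950.8 Hz


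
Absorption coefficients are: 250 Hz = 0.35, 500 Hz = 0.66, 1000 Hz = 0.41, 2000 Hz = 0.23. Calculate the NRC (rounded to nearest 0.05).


Given values:
  a_250 = 0.35, a_500 = 0.66
  a_1000 = 0.41, a_2000 = 0.23
Formula: NRC = (a250 + a500 + a1000 + a2000) / 4
Sum = 0.35 + 0.66 + 0.41 + 0.23 = 1.65
NRC = 1.65 / 4 = 0.4125
Rounded to nearest 0.05: 0.4

0.4


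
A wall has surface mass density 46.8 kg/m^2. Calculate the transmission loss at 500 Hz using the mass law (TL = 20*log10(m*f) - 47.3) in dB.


Given values:
  m = 46.8 kg/m^2, f = 500 Hz
Formula: TL = 20 * log10(m * f) - 47.3
Compute m * f = 46.8 * 500 = 23400.0
Compute log10(23400.0) = 4.369216
Compute 20 * 4.369216 = 87.3843
TL = 87.3843 - 47.3 = 40.08

40.08 dB


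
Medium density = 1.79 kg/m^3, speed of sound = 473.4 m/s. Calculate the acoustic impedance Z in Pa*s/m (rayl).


Given values:
  rho = 1.79 kg/m^3
  c = 473.4 m/s
Formula: Z = rho * c
Z = 1.79 * 473.4
Z = 847.39

847.39 rayl


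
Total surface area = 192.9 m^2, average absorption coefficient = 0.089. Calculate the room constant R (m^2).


Given values:
  S = 192.9 m^2, alpha = 0.089
Formula: R = S * alpha / (1 - alpha)
Numerator: 192.9 * 0.089 = 17.1681
Denominator: 1 - 0.089 = 0.911
R = 17.1681 / 0.911 = 18.85

18.85 m^2


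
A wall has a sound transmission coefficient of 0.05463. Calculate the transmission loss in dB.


Given values:
  tau = 0.05463
Formula: TL = 10 * log10(1 / tau)
Compute 1 / tau = 1 / 0.05463 = 18.305
Compute log10(18.305) = 1.26257
TL = 10 * 1.26257 = 12.63

12.63 dB


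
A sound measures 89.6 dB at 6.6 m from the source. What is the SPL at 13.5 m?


Given values:
  SPL1 = 89.6 dB, r1 = 6.6 m, r2 = 13.5 m
Formula: SPL2 = SPL1 - 20 * log10(r2 / r1)
Compute ratio: r2 / r1 = 13.5 / 6.6 = 2.0455
Compute log10: log10(2.0455) = 0.310799
Compute drop: 20 * 0.310799 = 6.216
SPL2 = 89.6 - 6.216 = 83.38

83.38 dB


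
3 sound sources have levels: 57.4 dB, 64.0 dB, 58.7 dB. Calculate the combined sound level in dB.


Formula: L_total = 10 * log10( sum(10^(Li/10)) )
  Source 1: 10^(57.4/10) = 549540.8739
  Source 2: 10^(64.0/10) = 2511886.4315
  Source 3: 10^(58.7/10) = 741310.2413
Sum of linear values = 3802737.5467
L_total = 10 * log10(3802737.5467) = 65.8

65.8 dB


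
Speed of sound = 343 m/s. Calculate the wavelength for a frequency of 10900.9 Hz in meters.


Given values:
  c = 343 m/s, f = 10900.9 Hz
Formula: lambda = c / f
lambda = 343 / 10900.9
lambda = 0.0315

0.0315 m


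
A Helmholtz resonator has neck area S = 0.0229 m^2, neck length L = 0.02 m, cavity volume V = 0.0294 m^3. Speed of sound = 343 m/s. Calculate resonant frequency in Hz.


Given values:
  S = 0.0229 m^2, L = 0.02 m, V = 0.0294 m^3, c = 343 m/s
Formula: f = (c / (2*pi)) * sqrt(S / (V * L))
Compute V * L = 0.0294 * 0.02 = 0.000588
Compute S / (V * L) = 0.0229 / 0.000588 = 38.9456
Compute sqrt(38.9456) = 6.240641
Compute c / (2*pi) = 343 / 6.283185 = 54.590148
f = 54.590148 * 6.240641 = 340.68

340.68 Hz


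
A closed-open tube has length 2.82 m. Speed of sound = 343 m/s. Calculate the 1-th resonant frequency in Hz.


Given values:
  Tube type: closed-open, L = 2.82 m, c = 343 m/s, n = 1
Formula: f_n = (2n - 1) * c / (4 * L)
Compute 2n - 1 = 2*1 - 1 = 1
Compute 4 * L = 4 * 2.82 = 11.28
f = 1 * 343 / 11.28
f = 30.41

30.41 Hz


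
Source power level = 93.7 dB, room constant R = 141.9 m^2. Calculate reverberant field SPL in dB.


Given values:
  Lw = 93.7 dB, R = 141.9 m^2
Formula: SPL = Lw + 10 * log10(4 / R)
Compute 4 / R = 4 / 141.9 = 0.028189
Compute 10 * log10(0.028189) = -15.4992
SPL = 93.7 + (-15.4992) = 78.2

78.2 dB


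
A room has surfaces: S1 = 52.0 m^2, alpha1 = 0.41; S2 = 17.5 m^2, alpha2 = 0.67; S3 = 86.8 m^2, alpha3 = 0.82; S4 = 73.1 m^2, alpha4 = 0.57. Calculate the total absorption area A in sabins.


Given surfaces:
  Surface 1: 52.0 * 0.41 = 21.32
  Surface 2: 17.5 * 0.67 = 11.725
  Surface 3: 86.8 * 0.82 = 71.176
  Surface 4: 73.1 * 0.57 = 41.667
Formula: A = sum(Si * alpha_i)
A = 21.32 + 11.725 + 71.176 + 41.667
A = 145.89

145.89 sabins


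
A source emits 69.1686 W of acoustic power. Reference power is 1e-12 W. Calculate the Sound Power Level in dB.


Given values:
  W = 69.1686 W
  W_ref = 1e-12 W
Formula: SWL = 10 * log10(W / W_ref)
Compute ratio: W / W_ref = 69168600000000
Compute log10: log10(69168600000000) = 13.839909
Multiply: SWL = 10 * 13.839909 = 138.4

138.4 dB


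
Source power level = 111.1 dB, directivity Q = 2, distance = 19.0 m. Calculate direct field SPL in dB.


Given values:
  Lw = 111.1 dB, Q = 2, r = 19.0 m
Formula: SPL = Lw + 10 * log10(Q / (4 * pi * r^2))
Compute 4 * pi * r^2 = 4 * pi * 19.0^2 = 4536.4598
Compute Q / denom = 2 / 4536.4598 = 0.00044087
Compute 10 * log10(0.00044087) = -33.5569
SPL = 111.1 + (-33.5569) = 77.54

77.54 dB


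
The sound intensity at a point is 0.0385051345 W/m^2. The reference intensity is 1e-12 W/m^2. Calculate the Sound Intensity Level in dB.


Given values:
  I = 0.0385051345 W/m^2
  I_ref = 1e-12 W/m^2
Formula: SIL = 10 * log10(I / I_ref)
Compute ratio: I / I_ref = 38505134500
Compute log10: log10(38505134500) = 10.585519
Multiply: SIL = 10 * 10.585519 = 105.86

105.86 dB


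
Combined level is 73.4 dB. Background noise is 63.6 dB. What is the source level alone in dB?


Given values:
  L_total = 73.4 dB, L_bg = 63.6 dB
Formula: L_source = 10 * log10(10^(L_total/10) - 10^(L_bg/10))
Convert to linear:
  10^(73.4/10) = 21877616.2395
  10^(63.6/10) = 2290867.6528
Difference: 21877616.2395 - 2290867.6528 = 19586748.5867
L_source = 10 * log10(19586748.5867) = 72.92

72.92 dB


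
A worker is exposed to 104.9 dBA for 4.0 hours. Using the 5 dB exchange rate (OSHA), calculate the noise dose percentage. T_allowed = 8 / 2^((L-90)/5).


Given values:
  L = 104.9 dBA, T = 4.0 hours
Formula: T_allowed = 8 / 2^((L - 90) / 5)
Compute exponent: (104.9 - 90) / 5 = 2.98
Compute 2^(2.98) = 7.889862
T_allowed = 8 / 7.889862 = 1.013959 hours
Dose = (T / T_allowed) * 100
Dose = (4.0 / 1.013959) * 100 = 394.49

394.49 %


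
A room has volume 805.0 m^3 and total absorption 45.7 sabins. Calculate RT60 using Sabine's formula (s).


Given values:
  V = 805.0 m^3
  A = 45.7 sabins
Formula: RT60 = 0.161 * V / A
Numerator: 0.161 * 805.0 = 129.605
RT60 = 129.605 / 45.7 = 2.836

2.836 s


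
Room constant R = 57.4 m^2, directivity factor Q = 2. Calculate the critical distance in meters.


Given values:
  R = 57.4 m^2, Q = 2
Formula: d_c = 0.141 * sqrt(Q * R)
Compute Q * R = 2 * 57.4 = 114.8
Compute sqrt(114.8) = 10.7145
d_c = 0.141 * 10.7145 = 1.511

1.511 m


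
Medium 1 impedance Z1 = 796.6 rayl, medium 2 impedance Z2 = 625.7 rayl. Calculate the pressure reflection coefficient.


Given values:
  Z1 = 796.6 rayl, Z2 = 625.7 rayl
Formula: R = (Z2 - Z1) / (Z2 + Z1)
Numerator: Z2 - Z1 = 625.7 - 796.6 = -170.9
Denominator: Z2 + Z1 = 625.7 + 796.6 = 1422.3
R = -170.9 / 1422.3 = -0.1202

-0.1202


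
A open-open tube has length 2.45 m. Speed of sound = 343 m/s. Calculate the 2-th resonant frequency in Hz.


Given values:
  Tube type: open-open, L = 2.45 m, c = 343 m/s, n = 2
Formula: f_n = n * c / (2 * L)
Compute 2 * L = 2 * 2.45 = 4.9
f = 2 * 343 / 4.9
f = 140.0

140.0 Hz


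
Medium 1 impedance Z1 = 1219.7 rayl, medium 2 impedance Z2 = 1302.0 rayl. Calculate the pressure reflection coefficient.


Given values:
  Z1 = 1219.7 rayl, Z2 = 1302.0 rayl
Formula: R = (Z2 - Z1) / (Z2 + Z1)
Numerator: Z2 - Z1 = 1302.0 - 1219.7 = 82.3
Denominator: Z2 + Z1 = 1302.0 + 1219.7 = 2521.7
R = 82.3 / 2521.7 = 0.0326

0.0326


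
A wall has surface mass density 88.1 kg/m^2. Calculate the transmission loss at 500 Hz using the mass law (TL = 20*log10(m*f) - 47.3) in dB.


Given values:
  m = 88.1 kg/m^2, f = 500 Hz
Formula: TL = 20 * log10(m * f) - 47.3
Compute m * f = 88.1 * 500 = 44050.0
Compute log10(44050.0) = 4.643946
Compute 20 * 4.643946 = 92.8789
TL = 92.8789 - 47.3 = 45.58

45.58 dB


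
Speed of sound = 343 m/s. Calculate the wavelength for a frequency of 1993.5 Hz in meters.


Given values:
  c = 343 m/s, f = 1993.5 Hz
Formula: lambda = c / f
lambda = 343 / 1993.5
lambda = 0.1721

0.1721 m


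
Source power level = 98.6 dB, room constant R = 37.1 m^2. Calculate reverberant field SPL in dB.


Given values:
  Lw = 98.6 dB, R = 37.1 m^2
Formula: SPL = Lw + 10 * log10(4 / R)
Compute 4 / R = 4 / 37.1 = 0.107817
Compute 10 * log10(0.107817) = -9.6731
SPL = 98.6 + (-9.6731) = 88.93

88.93 dB


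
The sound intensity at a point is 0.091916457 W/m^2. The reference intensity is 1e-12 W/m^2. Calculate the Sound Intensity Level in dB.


Given values:
  I = 0.091916457 W/m^2
  I_ref = 1e-12 W/m^2
Formula: SIL = 10 * log10(I / I_ref)
Compute ratio: I / I_ref = 91916457000
Compute log10: log10(91916457000) = 10.963393
Multiply: SIL = 10 * 10.963393 = 109.63

109.63 dB


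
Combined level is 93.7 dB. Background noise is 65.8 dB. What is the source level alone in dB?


Given values:
  L_total = 93.7 dB, L_bg = 65.8 dB
Formula: L_source = 10 * log10(10^(L_total/10) - 10^(L_bg/10))
Convert to linear:
  10^(93.7/10) = 2344228815.3199
  10^(65.8/10) = 3801893.9632
Difference: 2344228815.3199 - 3801893.9632 = 2340426921.3567
L_source = 10 * log10(2340426921.3567) = 93.69

93.69 dB


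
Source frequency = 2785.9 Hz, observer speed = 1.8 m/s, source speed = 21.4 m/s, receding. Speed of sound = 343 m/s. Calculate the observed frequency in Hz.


Given values:
  f_s = 2785.9 Hz, v_o = 1.8 m/s, v_s = 21.4 m/s
  Direction: receding
Formula: f_o = f_s * (c - v_o) / (c + v_s)
Numerator: c - v_o = 343 - 1.8 = 341.2
Denominator: c + v_s = 343 + 21.4 = 364.4
f_o = 2785.9 * 341.2 / 364.4 = 2608.53

2608.53 Hz


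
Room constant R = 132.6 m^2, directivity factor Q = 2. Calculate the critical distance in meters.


Given values:
  R = 132.6 m^2, Q = 2
Formula: d_c = 0.141 * sqrt(Q * R)
Compute Q * R = 2 * 132.6 = 265.2
Compute sqrt(265.2) = 16.285
d_c = 0.141 * 16.285 = 2.296

2.296 m


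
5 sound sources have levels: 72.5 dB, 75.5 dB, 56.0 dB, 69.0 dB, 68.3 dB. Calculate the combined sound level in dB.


Formula: L_total = 10 * log10( sum(10^(Li/10)) )
  Source 1: 10^(72.5/10) = 17782794.1004
  Source 2: 10^(75.5/10) = 35481338.9234
  Source 3: 10^(56.0/10) = 398107.1706
  Source 4: 10^(69.0/10) = 7943282.3472
  Source 5: 10^(68.3/10) = 6760829.7539
Sum of linear values = 68366352.2955
L_total = 10 * log10(68366352.2955) = 78.35

78.35 dB


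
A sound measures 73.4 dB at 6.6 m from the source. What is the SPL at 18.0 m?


Given values:
  SPL1 = 73.4 dB, r1 = 6.6 m, r2 = 18.0 m
Formula: SPL2 = SPL1 - 20 * log10(r2 / r1)
Compute ratio: r2 / r1 = 18.0 / 6.6 = 2.7273
Compute log10: log10(2.7273) = 0.435733
Compute drop: 20 * 0.435733 = 8.7147
SPL2 = 73.4 - 8.7147 = 64.69

64.69 dB


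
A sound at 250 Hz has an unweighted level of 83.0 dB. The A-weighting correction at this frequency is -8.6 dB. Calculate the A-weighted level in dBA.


Given values:
  SPL = 83.0 dB
  A-weighting at 250 Hz = -8.6 dB
Formula: L_A = SPL + A_weight
L_A = 83.0 + (-8.6)
L_A = 74.4

74.4 dBA


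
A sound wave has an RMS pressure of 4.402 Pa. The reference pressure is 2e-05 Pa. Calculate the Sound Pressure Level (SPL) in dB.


Given values:
  p = 4.402 Pa
  p_ref = 2e-05 Pa
Formula: SPL = 20 * log10(p / p_ref)
Compute ratio: p / p_ref = 4.402 / 2e-05 = 220100
Compute log10: log10(220100) = 5.34262
Multiply: SPL = 20 * 5.34262 = 106.85

106.85 dB


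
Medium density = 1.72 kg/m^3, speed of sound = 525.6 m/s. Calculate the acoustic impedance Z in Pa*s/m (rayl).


Given values:
  rho = 1.72 kg/m^3
  c = 525.6 m/s
Formula: Z = rho * c
Z = 1.72 * 525.6
Z = 904.03

904.03 rayl


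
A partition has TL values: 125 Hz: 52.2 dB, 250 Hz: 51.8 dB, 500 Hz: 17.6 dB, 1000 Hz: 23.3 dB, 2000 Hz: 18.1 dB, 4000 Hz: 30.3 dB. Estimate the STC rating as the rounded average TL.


Given TL values at each frequency:
  125 Hz: 52.2 dB
  250 Hz: 51.8 dB
  500 Hz: 17.6 dB
  1000 Hz: 23.3 dB
  2000 Hz: 18.1 dB
  4000 Hz: 30.3 dB
Formula: STC ~ round(average of TL values)
Sum = 52.2 + 51.8 + 17.6 + 23.3 + 18.1 + 30.3 = 193.3
Average = 193.3 / 6 = 32.22
Rounded: 32

32


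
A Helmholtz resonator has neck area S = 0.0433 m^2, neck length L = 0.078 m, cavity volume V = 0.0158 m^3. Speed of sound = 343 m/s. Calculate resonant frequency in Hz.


Given values:
  S = 0.0433 m^2, L = 0.078 m, V = 0.0158 m^3, c = 343 m/s
Formula: f = (c / (2*pi)) * sqrt(S / (V * L))
Compute V * L = 0.0158 * 0.078 = 0.0012324
Compute S / (V * L) = 0.0433 / 0.0012324 = 35.1347
Compute sqrt(35.1347) = 5.927453
Compute c / (2*pi) = 343 / 6.283185 = 54.590148
f = 54.590148 * 5.927453 = 323.58

323.58 Hz


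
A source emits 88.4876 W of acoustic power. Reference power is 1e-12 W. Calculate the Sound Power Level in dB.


Given values:
  W = 88.4876 W
  W_ref = 1e-12 W
Formula: SWL = 10 * log10(W / W_ref)
Compute ratio: W / W_ref = 88487600000000
Compute log10: log10(88487600000000) = 13.946882
Multiply: SWL = 10 * 13.946882 = 139.47

139.47 dB


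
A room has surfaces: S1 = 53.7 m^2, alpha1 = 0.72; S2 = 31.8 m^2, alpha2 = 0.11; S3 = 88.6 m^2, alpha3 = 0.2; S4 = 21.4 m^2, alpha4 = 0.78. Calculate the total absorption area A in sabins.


Given surfaces:
  Surface 1: 53.7 * 0.72 = 38.664
  Surface 2: 31.8 * 0.11 = 3.498
  Surface 3: 88.6 * 0.2 = 17.72
  Surface 4: 21.4 * 0.78 = 16.692
Formula: A = sum(Si * alpha_i)
A = 38.664 + 3.498 + 17.72 + 16.692
A = 76.57

76.57 sabins


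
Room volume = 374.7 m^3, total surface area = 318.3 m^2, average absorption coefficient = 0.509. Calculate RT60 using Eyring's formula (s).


Given values:
  V = 374.7 m^3, S = 318.3 m^2, alpha = 0.509
Formula: RT60 = 0.161 * V / (-S * ln(1 - alpha))
Compute ln(1 - 0.509) = ln(0.491) = -0.711311
Denominator: -318.3 * -0.711311 = 226.4103
Numerator: 0.161 * 374.7 = 60.3267
RT60 = 60.3267 / 226.4103 = 0.266

0.266 s


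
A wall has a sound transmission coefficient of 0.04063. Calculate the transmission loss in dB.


Given values:
  tau = 0.04063
Formula: TL = 10 * log10(1 / tau)
Compute 1 / tau = 1 / 0.04063 = 24.6124
Compute log10(24.6124) = 1.391154
TL = 10 * 1.391154 = 13.91

13.91 dB


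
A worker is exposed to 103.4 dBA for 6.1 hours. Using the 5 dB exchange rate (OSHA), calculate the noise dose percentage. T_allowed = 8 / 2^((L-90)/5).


Given values:
  L = 103.4 dBA, T = 6.1 hours
Formula: T_allowed = 8 / 2^((L - 90) / 5)
Compute exponent: (103.4 - 90) / 5 = 2.68
Compute 2^(2.68) = 6.408559
T_allowed = 8 / 6.408559 = 1.248331 hours
Dose = (T / T_allowed) * 100
Dose = (6.1 / 1.248331) * 100 = 488.65

488.65 %


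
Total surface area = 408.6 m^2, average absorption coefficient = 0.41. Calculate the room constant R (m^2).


Given values:
  S = 408.6 m^2, alpha = 0.41
Formula: R = S * alpha / (1 - alpha)
Numerator: 408.6 * 0.41 = 167.526
Denominator: 1 - 0.41 = 0.59
R = 167.526 / 0.59 = 283.94

283.94 m^2


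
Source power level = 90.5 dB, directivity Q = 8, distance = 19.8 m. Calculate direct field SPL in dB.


Given values:
  Lw = 90.5 dB, Q = 8, r = 19.8 m
Formula: SPL = Lw + 10 * log10(Q / (4 * pi * r^2))
Compute 4 * pi * r^2 = 4 * pi * 19.8^2 = 4926.5199
Compute Q / denom = 8 / 4926.5199 = 0.00162386
Compute 10 * log10(0.00162386) = -27.8945
SPL = 90.5 + (-27.8945) = 62.61

62.61 dB


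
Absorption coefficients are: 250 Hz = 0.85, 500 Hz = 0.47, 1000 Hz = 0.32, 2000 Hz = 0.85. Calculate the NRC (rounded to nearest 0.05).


Given values:
  a_250 = 0.85, a_500 = 0.47
  a_1000 = 0.32, a_2000 = 0.85
Formula: NRC = (a250 + a500 + a1000 + a2000) / 4
Sum = 0.85 + 0.47 + 0.32 + 0.85 = 2.49
NRC = 2.49 / 4 = 0.6225
Rounded to nearest 0.05: 0.6

0.6
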